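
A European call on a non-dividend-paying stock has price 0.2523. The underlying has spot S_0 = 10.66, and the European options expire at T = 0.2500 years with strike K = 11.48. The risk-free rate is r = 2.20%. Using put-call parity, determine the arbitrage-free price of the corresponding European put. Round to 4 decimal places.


Answer: Put price = 1.0093

Derivation:
Put-call parity: C - P = S_0 * exp(-qT) - K * exp(-rT).
S_0 * exp(-qT) = 10.6600 * 1.00000000 = 10.66000000
K * exp(-rT) = 11.4800 * 0.99451510 = 11.41703332
P = C - S*exp(-qT) + K*exp(-rT)
P = 0.2523 - 10.66000000 + 11.41703332 = 1.0093


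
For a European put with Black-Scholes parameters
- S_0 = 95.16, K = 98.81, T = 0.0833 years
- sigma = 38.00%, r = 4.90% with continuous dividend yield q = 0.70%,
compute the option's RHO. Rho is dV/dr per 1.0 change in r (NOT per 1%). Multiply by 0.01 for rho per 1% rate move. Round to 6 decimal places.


Answer: Rho = -5.269784

Derivation:
d1 = -0.2564519615; d2 = -0.3661265712
phi(d1) = 0.3860368926; exp(-qT) = 0.9994170700; exp(-rT) = 0.9959266188
N(-d2) = 0.6428646845
Rho = -K*T*exp(-rT)*N(-d2) = -98.8100 * 0.0833 * 0.9959266188 * 0.6428646845 = -5.269784


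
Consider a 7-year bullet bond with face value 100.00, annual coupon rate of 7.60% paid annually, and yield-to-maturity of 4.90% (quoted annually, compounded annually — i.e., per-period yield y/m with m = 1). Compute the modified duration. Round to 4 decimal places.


Coupon per period c = face * coupon_rate / m = 7.600000
Periods per year m = 1; per-period yield y/m = 0.049000
Number of cashflows N = 7
Cashflows (t years, CF_t, discount factor 1/(1+y/m)^(m*t), PV):
  t = 1.0000: CF_t = 7.600000, DF = 0.953289, PV = 7.244995
  t = 2.0000: CF_t = 7.600000, DF = 0.908760, PV = 6.906573
  t = 3.0000: CF_t = 7.600000, DF = 0.866310, PV = 6.583959
  t = 4.0000: CF_t = 7.600000, DF = 0.825844, PV = 6.276415
  t = 5.0000: CF_t = 7.600000, DF = 0.787268, PV = 5.983236
  t = 6.0000: CF_t = 7.600000, DF = 0.750494, PV = 5.703752
  t = 7.0000: CF_t = 107.600000, DF = 0.715437, PV = 76.981054
Price P = sum_t PV_t = 115.679985
First compute Macaulay numerator sum_t t * PV_t:
  t * PV_t at t = 1.0000: 7.244995
  t * PV_t at t = 2.0000: 13.813146
  t * PV_t at t = 3.0000: 19.751877
  t * PV_t at t = 4.0000: 25.105659
  t * PV_t at t = 5.0000: 29.916181
  t * PV_t at t = 6.0000: 34.222514
  t * PV_t at t = 7.0000: 538.867379
Macaulay duration D = 668.921753 / 115.679985 = 5.782519
Modified duration = D / (1 + y/m) = 5.782519 / (1 + 0.049000) = 5.512411

Answer: Modified duration = 5.5124


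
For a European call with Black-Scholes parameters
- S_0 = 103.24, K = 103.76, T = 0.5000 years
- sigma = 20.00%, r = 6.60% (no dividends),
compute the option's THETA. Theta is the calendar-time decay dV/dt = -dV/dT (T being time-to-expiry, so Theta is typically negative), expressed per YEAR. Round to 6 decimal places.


Answer: Theta = -9.266447

Derivation:
d1 = 0.2685297034; d2 = 0.1271083471
phi(d1) = 0.3848149791; exp(-qT) = 1.0000000000; exp(-rT) = 0.9675385596
Theta = -S*exp(-qT)*phi(d1)*sigma/(2*sqrt(T)) - r*K*exp(-rT)*N(d2) + q*S*exp(-qT)*N(d1)
N(d1) = 0.6058541929; N(d2) = 0.5505726775; sqrt(T) = 0.7071067812
Term 1 = -103.2400 * 1.0000000000 * 0.3848149791 * 0.2000 / (2 * 0.7071067812) = -5.6184298466
Term 2 = -0.0660 * 103.7600 * 0.9675385596 * 0.5505726775 = -3.6480168546
Term 3 = 0 (no dividend yield, q = 0)
Theta = -5.6184298466 + (-3.6480168546) + (0.0000000000) = -9.266447


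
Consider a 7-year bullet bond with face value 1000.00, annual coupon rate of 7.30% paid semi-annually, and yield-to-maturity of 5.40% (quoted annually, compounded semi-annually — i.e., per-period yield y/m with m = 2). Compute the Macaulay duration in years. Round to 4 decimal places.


Coupon per period c = face * coupon_rate / m = 36.500000
Periods per year m = 2; per-period yield y/m = 0.027000
Number of cashflows N = 14
Cashflows (t years, CF_t, discount factor 1/(1+y/m)^(m*t), PV):
  t = 0.5000: CF_t = 36.500000, DF = 0.973710, PV = 35.540409
  t = 1.0000: CF_t = 36.500000, DF = 0.948111, PV = 34.606046
  t = 1.5000: CF_t = 36.500000, DF = 0.923185, PV = 33.696247
  t = 2.0000: CF_t = 36.500000, DF = 0.898914, PV = 32.810367
  t = 2.5000: CF_t = 36.500000, DF = 0.875282, PV = 31.947777
  t = 3.0000: CF_t = 36.500000, DF = 0.852270, PV = 31.107865
  t = 3.5000: CF_t = 36.500000, DF = 0.829864, PV = 30.290034
  t = 4.0000: CF_t = 36.500000, DF = 0.808047, PV = 29.493704
  t = 4.5000: CF_t = 36.500000, DF = 0.786803, PV = 28.718310
  t = 5.0000: CF_t = 36.500000, DF = 0.766118, PV = 27.963300
  t = 5.5000: CF_t = 36.500000, DF = 0.745976, PV = 27.228141
  t = 6.0000: CF_t = 36.500000, DF = 0.726365, PV = 26.512308
  t = 6.5000: CF_t = 36.500000, DF = 0.707268, PV = 25.815295
  t = 7.0000: CF_t = 1036.500000, DF = 0.688674, PV = 713.810770
Price P = sum_t PV_t = 1109.540572
Macaulay numerator sum_t t * PV_t:
  t * PV_t at t = 0.5000: 17.770204
  t * PV_t at t = 1.0000: 34.606046
  t * PV_t at t = 1.5000: 50.544371
  t * PV_t at t = 2.0000: 65.620734
  t * PV_t at t = 2.5000: 79.869443
  t * PV_t at t = 3.0000: 93.323594
  t * PV_t at t = 3.5000: 106.015119
  t * PV_t at t = 4.0000: 117.974816
  t * PV_t at t = 4.5000: 129.232393
  t * PV_t at t = 5.0000: 139.816502
  t * PV_t at t = 5.5000: 149.754773
  t * PV_t at t = 6.0000: 159.073850
  t * PV_t at t = 6.5000: 167.799420
  t * PV_t at t = 7.0000: 4996.675387
Macaulay duration D = (sum_t t * PV_t) / P = 6308.076651 / 1109.540572 = 5.685305

Answer: Macaulay duration = 5.6853 years


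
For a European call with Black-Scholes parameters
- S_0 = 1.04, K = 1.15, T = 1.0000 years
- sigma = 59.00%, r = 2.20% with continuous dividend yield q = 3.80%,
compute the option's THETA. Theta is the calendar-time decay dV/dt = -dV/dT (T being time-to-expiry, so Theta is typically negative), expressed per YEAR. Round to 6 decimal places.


d1 = 0.0974724928; d2 = -0.4925275072
phi(d1) = 0.3970516220; exp(-qT) = 0.9627129409; exp(-rT) = 0.9782402351
Theta = -S*exp(-qT)*phi(d1)*sigma/(2*sqrt(T)) - r*K*exp(-rT)*N(d2) + q*S*exp(-qT)*N(d1)
N(d1) = 0.5388244111; N(d2) = 0.3111732406; sqrt(T) = 1.0000000000
Term 1 = -1.0400 * 0.9627129409 * 0.3970516220 * 0.5900 / (2 * 1.0000000000) = -0.1172732982
Term 2 = -0.0220 * 1.1500 * 0.9782402351 * 0.3111732406 = -0.0077013753
Term 3 = 0.0380 * 1.0400 * 0.9627129409 * 0.5388244111 = 0.0205003374
Theta = -0.1172732982 + (-0.0077013753) + (0.0205003374) = -0.104474

Answer: Theta = -0.104474


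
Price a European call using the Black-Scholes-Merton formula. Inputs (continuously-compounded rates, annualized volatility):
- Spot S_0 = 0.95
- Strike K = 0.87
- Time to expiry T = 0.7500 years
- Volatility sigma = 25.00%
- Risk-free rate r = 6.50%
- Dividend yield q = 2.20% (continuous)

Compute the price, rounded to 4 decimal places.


d1 = (ln(S/K) + (r - q + 0.5*sigma^2) * T) / (sigma * sqrt(T)) = 0.66351990
d2 = d1 - sigma * sqrt(T) = 0.44701355
exp(-rT) = 0.95241920; exp(-qT) = 0.98363538
C = S_0 * exp(-qT) * N(d1) - K * exp(-rT) * N(d2)
N(d1) = 0.74650118; N(d2) = 0.67256736
C = 0.9500 * 0.98363538 * 0.74650118 - 0.8700 * 0.95241920 * 0.67256736 = 0.1403

Answer: Price = 0.1403


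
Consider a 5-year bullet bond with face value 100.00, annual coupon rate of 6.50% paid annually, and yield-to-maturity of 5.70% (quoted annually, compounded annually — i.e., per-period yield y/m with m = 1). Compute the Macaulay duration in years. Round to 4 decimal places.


Answer: Macaulay duration = 4.4365 years

Derivation:
Coupon per period c = face * coupon_rate / m = 6.500000
Periods per year m = 1; per-period yield y/m = 0.057000
Number of cashflows N = 5
Cashflows (t years, CF_t, discount factor 1/(1+y/m)^(m*t), PV):
  t = 1.0000: CF_t = 6.500000, DF = 0.946074, PV = 6.149480
  t = 2.0000: CF_t = 6.500000, DF = 0.895056, PV = 5.817862
  t = 3.0000: CF_t = 6.500000, DF = 0.846789, PV = 5.504126
  t = 4.0000: CF_t = 6.500000, DF = 0.801125, PV = 5.207310
  t = 5.0000: CF_t = 106.500000, DF = 0.757923, PV = 80.718795
Price P = sum_t PV_t = 103.397572
Macaulay numerator sum_t t * PV_t:
  t * PV_t at t = 1.0000: 6.149480
  t * PV_t at t = 2.0000: 11.635723
  t * PV_t at t = 3.0000: 16.512379
  t * PV_t at t = 4.0000: 20.829239
  t * PV_t at t = 5.0000: 403.593976
Macaulay duration D = (sum_t t * PV_t) / P = 458.720797 / 103.397572 = 4.436475


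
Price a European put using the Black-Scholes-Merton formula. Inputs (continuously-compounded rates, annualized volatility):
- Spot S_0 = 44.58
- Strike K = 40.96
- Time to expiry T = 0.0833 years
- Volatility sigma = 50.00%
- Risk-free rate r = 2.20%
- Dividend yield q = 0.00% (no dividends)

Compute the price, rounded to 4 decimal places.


Answer: Price = 1.0385

Derivation:
d1 = (ln(S/K) + (r - q + 0.5*sigma^2) * T) / (sigma * sqrt(T)) = 0.67171591
d2 = d1 - sigma * sqrt(T) = 0.52740721
exp(-rT) = 0.99816908; exp(-qT) = 1.00000000
P = K * exp(-rT) * N(-d2) - S_0 * exp(-qT) * N(-d1)
N(-d1) = 0.25088229; N(-d2) = 0.29895542
P = 40.9600 * 0.99816908 * 0.29895542 - 44.5800 * 1.00000000 * 0.25088229 = 1.0385


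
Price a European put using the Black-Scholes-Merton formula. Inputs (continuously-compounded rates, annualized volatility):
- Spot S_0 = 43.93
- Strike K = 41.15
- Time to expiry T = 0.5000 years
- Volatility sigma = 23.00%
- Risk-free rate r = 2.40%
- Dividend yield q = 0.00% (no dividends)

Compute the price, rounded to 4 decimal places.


d1 = (ln(S/K) + (r - q + 0.5*sigma^2) * T) / (sigma * sqrt(T)) = 0.55706814
d2 = d1 - sigma * sqrt(T) = 0.39443358
exp(-rT) = 0.98807171; exp(-qT) = 1.00000000
P = K * exp(-rT) * N(-d2) - S_0 * exp(-qT) * N(-d1)
N(-d1) = 0.28874044; N(-d2) = 0.34663048
P = 41.1500 * 0.98807171 * 0.34663048 - 43.9300 * 1.00000000 * 0.28874044 = 1.4093

Answer: Price = 1.4093


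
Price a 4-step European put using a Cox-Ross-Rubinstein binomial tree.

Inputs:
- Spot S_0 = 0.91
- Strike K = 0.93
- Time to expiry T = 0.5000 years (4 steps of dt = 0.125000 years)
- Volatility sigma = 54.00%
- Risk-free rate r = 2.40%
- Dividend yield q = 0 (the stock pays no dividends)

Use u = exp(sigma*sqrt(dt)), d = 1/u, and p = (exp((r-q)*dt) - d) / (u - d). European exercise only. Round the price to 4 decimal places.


dt = T/N = 0.125000
u = exp(sigma*sqrt(dt)) = 1.210361; d = 1/u = 0.826200
p = (exp((r-q)*dt) - d) / (u - d) = 0.460236
Discount per step: exp(-r*dt) = 0.997004
Stock lattice S(k, i) with i counting down-moves:
  k=0: S(0,0) = 0.9100
  k=1: S(1,0) = 1.1014; S(1,1) = 0.7518
  k=2: S(2,0) = 1.3331; S(2,1) = 0.9100; S(2,2) = 0.6212
  k=3: S(3,0) = 1.6136; S(3,1) = 1.1014; S(3,2) = 0.7518; S(3,3) = 0.5132
  k=4: S(4,0) = 1.9530; S(4,1) = 1.3331; S(4,2) = 0.9100; S(4,3) = 0.6212; S(4,4) = 0.4240
Terminal payoffs V(N, i) = max(K - S_T, 0):
  V(4,0) = 0.000000; V(4,1) = 0.000000; V(4,2) = 0.020000; V(4,3) = 0.308829; V(4,4) = 0.505985
Backward induction: V(k, i) = exp(-r*dt) * [p * V(k+1, i) + (1-p) * V(k+1, i+1)].
  V(3,0) = exp(-r*dt) * [p*0.000000 + (1-p)*0.000000] = 0.000000
  V(3,1) = exp(-r*dt) * [p*0.000000 + (1-p)*0.020000] = 0.010763
  V(3,2) = exp(-r*dt) * [p*0.020000 + (1-p)*0.308829] = 0.175373
  V(3,3) = exp(-r*dt) * [p*0.308829 + (1-p)*0.505985] = 0.414003
  V(2,0) = exp(-r*dt) * [p*0.000000 + (1-p)*0.010763] = 0.005792
  V(2,1) = exp(-r*dt) * [p*0.010763 + (1-p)*0.175373] = 0.099315
  V(2,2) = exp(-r*dt) * [p*0.175373 + (1-p)*0.414003] = 0.303265
  V(1,0) = exp(-r*dt) * [p*0.005792 + (1-p)*0.099315] = 0.056104
  V(1,1) = exp(-r*dt) * [p*0.099315 + (1-p)*0.303265] = 0.208773
  V(0,0) = exp(-r*dt) * [p*0.056104 + (1-p)*0.208773] = 0.138094

Answer: Price = V(0,0) = 0.1381


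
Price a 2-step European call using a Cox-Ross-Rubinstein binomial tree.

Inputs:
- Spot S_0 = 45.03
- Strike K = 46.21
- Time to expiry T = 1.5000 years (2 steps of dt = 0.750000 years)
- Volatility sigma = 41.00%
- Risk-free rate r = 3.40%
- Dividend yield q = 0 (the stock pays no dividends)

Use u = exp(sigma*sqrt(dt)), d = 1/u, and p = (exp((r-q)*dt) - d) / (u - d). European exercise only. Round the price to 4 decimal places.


Answer: Price = V(0,0) = 8.6488

Derivation:
dt = T/N = 0.750000
u = exp(sigma*sqrt(dt)) = 1.426281; d = 1/u = 0.701124
p = (exp((r-q)*dt) - d) / (u - d) = 0.447770
Discount per step: exp(-r*dt) = 0.974822
Stock lattice S(k, i) with i counting down-moves:
  k=0: S(0,0) = 45.0300
  k=1: S(1,0) = 64.2254; S(1,1) = 31.5716
  k=2: S(2,0) = 91.6035; S(2,1) = 45.0300; S(2,2) = 22.1356
Terminal payoffs V(N, i) = max(S_T - K, 0):
  V(2,0) = 45.393526; V(2,1) = 0.000000; V(2,2) = 0.000000
Backward induction: V(k, i) = exp(-r*dt) * [p * V(k+1, i) + (1-p) * V(k+1, i+1)].
  V(1,0) = exp(-r*dt) * [p*45.393526 + (1-p)*0.000000] = 19.814119
  V(1,1) = exp(-r*dt) * [p*0.000000 + (1-p)*0.000000] = 0.000000
  V(0,0) = exp(-r*dt) * [p*19.814119 + (1-p)*0.000000] = 8.648796


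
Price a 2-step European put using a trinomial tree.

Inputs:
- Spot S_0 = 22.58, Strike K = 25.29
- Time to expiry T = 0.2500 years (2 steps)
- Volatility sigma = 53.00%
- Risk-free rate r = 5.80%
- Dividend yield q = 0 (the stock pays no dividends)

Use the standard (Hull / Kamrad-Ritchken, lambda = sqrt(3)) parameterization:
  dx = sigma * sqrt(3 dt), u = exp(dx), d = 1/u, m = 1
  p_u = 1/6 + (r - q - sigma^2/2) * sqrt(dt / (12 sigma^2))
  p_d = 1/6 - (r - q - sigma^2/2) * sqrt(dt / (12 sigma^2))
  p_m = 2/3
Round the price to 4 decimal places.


Answer: Price = V(0,0) = 3.9286

Derivation:
dt = T/N = 0.125000; dx = sigma*sqrt(3*dt) = 0.324557
u = exp(dx) = 1.383418; d = 1/u = 0.722847
p_u = 0.150789, p_m = 0.666667, p_d = 0.182544
Discount per step: exp(-r*dt) = 0.992776
Stock lattice S(k, j) with j the centered position index:
  k=0: S(0,+0) = 22.5800
  k=1: S(1,-1) = 16.3219; S(1,+0) = 22.5800; S(1,+1) = 31.2376
  k=2: S(2,-2) = 11.7982; S(2,-1) = 16.3219; S(2,+0) = 22.5800; S(2,+1) = 31.2376; S(2,+2) = 43.2146
Terminal payoffs V(N, j) = max(K - S_T, 0):
  V(2,-2) = 13.491767; V(2,-1) = 8.968110; V(2,+0) = 2.710000; V(2,+1) = 0.000000; V(2,+2) = 0.000000
Backward induction: V(k, j) = exp(-r*dt) * [p_u * V(k+1, j+1) + p_m * V(k+1, j) + p_d * V(k+1, j-1)]
  V(1,-1) = exp(-r*dt) * [p_u*2.710000 + p_m*8.968110 + p_d*13.491767] = 8.786289
  V(1,+0) = exp(-r*dt) * [p_u*0.000000 + p_m*2.710000 + p_d*8.968110] = 3.418865
  V(1,+1) = exp(-r*dt) * [p_u*0.000000 + p_m*0.000000 + p_d*2.710000] = 0.491121
  V(0,+0) = exp(-r*dt) * [p_u*0.491121 + p_m*3.418865 + p_d*8.786289] = 3.928598


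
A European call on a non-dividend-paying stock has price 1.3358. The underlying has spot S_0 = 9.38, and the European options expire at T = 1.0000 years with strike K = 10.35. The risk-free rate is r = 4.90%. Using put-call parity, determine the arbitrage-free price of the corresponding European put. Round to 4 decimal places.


Answer: Put price = 1.8109

Derivation:
Put-call parity: C - P = S_0 * exp(-qT) - K * exp(-rT).
S_0 * exp(-qT) = 9.3800 * 1.00000000 = 9.38000000
K * exp(-rT) = 10.3500 * 0.95218113 = 9.85507469
P = C - S*exp(-qT) + K*exp(-rT)
P = 1.3358 - 9.38000000 + 9.85507469 = 1.8109


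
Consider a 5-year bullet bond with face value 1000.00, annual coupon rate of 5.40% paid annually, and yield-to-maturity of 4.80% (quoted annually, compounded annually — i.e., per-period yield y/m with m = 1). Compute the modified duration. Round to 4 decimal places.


Answer: Modified duration = 4.3133

Derivation:
Coupon per period c = face * coupon_rate / m = 54.000000
Periods per year m = 1; per-period yield y/m = 0.048000
Number of cashflows N = 5
Cashflows (t years, CF_t, discount factor 1/(1+y/m)^(m*t), PV):
  t = 1.0000: CF_t = 54.000000, DF = 0.954198, PV = 51.526718
  t = 2.0000: CF_t = 54.000000, DF = 0.910495, PV = 49.166715
  t = 3.0000: CF_t = 54.000000, DF = 0.868793, PV = 46.914805
  t = 4.0000: CF_t = 54.000000, DF = 0.829001, PV = 44.766035
  t = 5.0000: CF_t = 1054.000000, DF = 0.791031, PV = 833.746834
Price P = sum_t PV_t = 1026.121106
First compute Macaulay numerator sum_t t * PV_t:
  t * PV_t at t = 1.0000: 51.526718
  t * PV_t at t = 2.0000: 98.333430
  t * PV_t at t = 3.0000: 140.744414
  t * PV_t at t = 4.0000: 179.064140
  t * PV_t at t = 5.0000: 4168.734169
Macaulay duration D = 4638.402870 / 1026.121106 = 4.520327
Modified duration = D / (1 + y/m) = 4.520327 / (1 + 0.048000) = 4.313289


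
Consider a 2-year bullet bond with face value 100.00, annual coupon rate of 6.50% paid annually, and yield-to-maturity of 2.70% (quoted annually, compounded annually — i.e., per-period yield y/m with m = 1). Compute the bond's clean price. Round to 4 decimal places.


Answer: Price = 107.3029

Derivation:
Coupon per period c = face * coupon_rate / m = 6.500000
Periods per year m = 1; per-period yield y/m = 0.027000
Number of cashflows N = 2
Cashflows (t years, CF_t, discount factor 1/(1+y/m)^(m*t), PV):
  t = 1.0000: CF_t = 6.500000, DF = 0.973710, PV = 6.329114
  t = 2.0000: CF_t = 106.500000, DF = 0.948111, PV = 100.973805
Price P = sum_t PV_t = 107.302919


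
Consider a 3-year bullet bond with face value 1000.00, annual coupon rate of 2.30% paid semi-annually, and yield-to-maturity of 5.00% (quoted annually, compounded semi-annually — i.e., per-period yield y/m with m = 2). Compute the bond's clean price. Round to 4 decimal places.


Coupon per period c = face * coupon_rate / m = 11.500000
Periods per year m = 2; per-period yield y/m = 0.025000
Number of cashflows N = 6
Cashflows (t years, CF_t, discount factor 1/(1+y/m)^(m*t), PV):
  t = 0.5000: CF_t = 11.500000, DF = 0.975610, PV = 11.219512
  t = 1.0000: CF_t = 11.500000, DF = 0.951814, PV = 10.945866
  t = 1.5000: CF_t = 11.500000, DF = 0.928599, PV = 10.678893
  t = 2.0000: CF_t = 11.500000, DF = 0.905951, PV = 10.418432
  t = 2.5000: CF_t = 11.500000, DF = 0.883854, PV = 10.164324
  t = 3.0000: CF_t = 1011.500000, DF = 0.862297, PV = 872.213280
Price P = sum_t PV_t = 925.640308

Answer: Price = 925.6403


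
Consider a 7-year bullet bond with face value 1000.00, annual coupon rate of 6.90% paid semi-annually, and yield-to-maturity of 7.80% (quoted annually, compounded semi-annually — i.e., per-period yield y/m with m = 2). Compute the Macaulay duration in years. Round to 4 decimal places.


Answer: Macaulay duration = 5.6286 years

Derivation:
Coupon per period c = face * coupon_rate / m = 34.500000
Periods per year m = 2; per-period yield y/m = 0.039000
Number of cashflows N = 14
Cashflows (t years, CF_t, discount factor 1/(1+y/m)^(m*t), PV):
  t = 0.5000: CF_t = 34.500000, DF = 0.962464, PV = 33.205005
  t = 1.0000: CF_t = 34.500000, DF = 0.926337, PV = 31.958619
  t = 1.5000: CF_t = 34.500000, DF = 0.891566, PV = 30.759017
  t = 2.0000: CF_t = 34.500000, DF = 0.858100, PV = 29.604444
  t = 2.5000: CF_t = 34.500000, DF = 0.825890, PV = 28.493209
  t = 3.0000: CF_t = 34.500000, DF = 0.794889, PV = 27.423685
  t = 3.5000: CF_t = 34.500000, DF = 0.765052, PV = 26.394307
  t = 4.0000: CF_t = 34.500000, DF = 0.736335, PV = 25.403568
  t = 4.5000: CF_t = 34.500000, DF = 0.708696, PV = 24.450017
  t = 5.0000: CF_t = 34.500000, DF = 0.682094, PV = 23.532259
  t = 5.5000: CF_t = 34.500000, DF = 0.656491, PV = 22.648950
  t = 6.0000: CF_t = 34.500000, DF = 0.631849, PV = 21.798797
  t = 6.5000: CF_t = 34.500000, DF = 0.608132, PV = 20.980555
  t = 7.0000: CF_t = 1034.500000, DF = 0.585305, PV = 605.498162
Price P = sum_t PV_t = 952.150592
Macaulay numerator sum_t t * PV_t:
  t * PV_t at t = 0.5000: 16.602502
  t * PV_t at t = 1.0000: 31.958619
  t * PV_t at t = 1.5000: 46.138526
  t * PV_t at t = 2.0000: 59.208887
  t * PV_t at t = 2.5000: 71.233021
  t * PV_t at t = 3.0000: 82.271055
  t * PV_t at t = 3.5000: 92.380074
  t * PV_t at t = 4.0000: 101.614271
  t * PV_t at t = 4.5000: 110.025077
  t * PV_t at t = 5.0000: 117.661295
  t * PV_t at t = 5.5000: 124.569225
  t * PV_t at t = 6.0000: 130.792781
  t * PV_t at t = 6.5000: 136.373609
  t * PV_t at t = 7.0000: 4238.487134
Macaulay duration D = (sum_t t * PV_t) / P = 5359.316076 / 952.150592 = 5.628643


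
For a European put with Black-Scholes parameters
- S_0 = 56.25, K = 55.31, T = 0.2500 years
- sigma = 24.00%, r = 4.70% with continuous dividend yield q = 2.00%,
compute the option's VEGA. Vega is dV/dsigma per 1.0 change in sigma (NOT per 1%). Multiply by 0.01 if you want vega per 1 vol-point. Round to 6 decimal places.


Answer: Vega = 10.802488

Derivation:
d1 = 0.2566859756; d2 = 0.1366859756
phi(d1) = 0.3860137153; exp(-qT) = 0.9950124792; exp(-rT) = 0.9883187617
Vega = S * exp(-qT) * phi(d1) * sqrt(T) = 56.2500 * 0.9950124792 * 0.3860137153 * 0.5000000000 = 10.802488


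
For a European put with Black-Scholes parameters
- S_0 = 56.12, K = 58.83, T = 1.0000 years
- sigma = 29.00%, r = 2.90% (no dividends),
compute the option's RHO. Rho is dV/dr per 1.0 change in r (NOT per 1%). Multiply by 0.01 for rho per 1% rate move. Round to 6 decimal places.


d1 = 0.0823804357; d2 = -0.2076195643
phi(d1) = 0.3975908565; exp(-qT) = 1.0000000000; exp(-rT) = 0.9714164645
N(-d2) = 0.5822369864
Rho = -K*T*exp(-rT)*N(-d2) = -58.8300 * 1.0000 * 0.9714164645 * 0.5822369864 = -33.273930

Answer: Rho = -33.273930


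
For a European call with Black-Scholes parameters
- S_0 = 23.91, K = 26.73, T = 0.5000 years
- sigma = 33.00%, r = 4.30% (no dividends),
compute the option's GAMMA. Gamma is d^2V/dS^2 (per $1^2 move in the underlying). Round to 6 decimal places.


d1 = -0.2689780570; d2 = -0.5023232948
phi(d1) = 0.3847686129; exp(-qT) = 1.0000000000; exp(-rT) = 0.9787294775
Gamma = exp(-qT) * phi(d1) / (S * sigma * sqrt(T)) = 1.0000000000 * 0.3847686129 / (23.9100 * 0.3300 * 0.7071067812) = 0.068964

Answer: Gamma = 0.068964


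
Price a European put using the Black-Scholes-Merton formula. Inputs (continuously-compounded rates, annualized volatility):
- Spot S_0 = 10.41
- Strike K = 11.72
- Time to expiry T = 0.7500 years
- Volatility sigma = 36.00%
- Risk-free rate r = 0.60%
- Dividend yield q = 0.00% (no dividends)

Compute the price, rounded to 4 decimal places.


Answer: Price = 2.0857

Derivation:
d1 = (ln(S/K) + (r - q + 0.5*sigma^2) * T) / (sigma * sqrt(T)) = -0.20986651
d2 = d1 - sigma * sqrt(T) = -0.52163565
exp(-rT) = 0.99551011; exp(-qT) = 1.00000000
P = K * exp(-rT) * N(-d2) - S_0 * exp(-qT) * N(-d1)
N(-d1) = 0.58311407; N(-d2) = 0.69903798
P = 11.7200 * 0.99551011 * 0.69903798 - 10.4100 * 1.00000000 * 0.58311407 = 2.0857


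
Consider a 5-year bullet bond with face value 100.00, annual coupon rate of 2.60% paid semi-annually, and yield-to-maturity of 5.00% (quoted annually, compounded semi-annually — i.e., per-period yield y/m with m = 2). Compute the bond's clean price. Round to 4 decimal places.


Answer: Price = 89.4975

Derivation:
Coupon per period c = face * coupon_rate / m = 1.300000
Periods per year m = 2; per-period yield y/m = 0.025000
Number of cashflows N = 10
Cashflows (t years, CF_t, discount factor 1/(1+y/m)^(m*t), PV):
  t = 0.5000: CF_t = 1.300000, DF = 0.975610, PV = 1.268293
  t = 1.0000: CF_t = 1.300000, DF = 0.951814, PV = 1.237359
  t = 1.5000: CF_t = 1.300000, DF = 0.928599, PV = 1.207179
  t = 2.0000: CF_t = 1.300000, DF = 0.905951, PV = 1.177736
  t = 2.5000: CF_t = 1.300000, DF = 0.883854, PV = 1.149011
  t = 3.0000: CF_t = 1.300000, DF = 0.862297, PV = 1.120986
  t = 3.5000: CF_t = 1.300000, DF = 0.841265, PV = 1.093645
  t = 4.0000: CF_t = 1.300000, DF = 0.820747, PV = 1.066971
  t = 4.5000: CF_t = 1.300000, DF = 0.800728, PV = 1.040947
  t = 5.0000: CF_t = 101.300000, DF = 0.781198, PV = 79.135398
Price P = sum_t PV_t = 89.497523


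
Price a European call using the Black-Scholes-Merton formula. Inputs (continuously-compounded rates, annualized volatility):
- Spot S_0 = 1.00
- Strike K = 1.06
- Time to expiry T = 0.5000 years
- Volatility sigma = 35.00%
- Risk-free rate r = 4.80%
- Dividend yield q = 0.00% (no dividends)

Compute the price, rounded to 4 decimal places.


d1 = (ln(S/K) + (r - q + 0.5*sigma^2) * T) / (sigma * sqrt(T)) = -0.01472361
d2 = d1 - sigma * sqrt(T) = -0.26221099
exp(-rT) = 0.97628571; exp(-qT) = 1.00000000
C = S_0 * exp(-qT) * N(d1) - K * exp(-rT) * N(d2)
N(d1) = 0.49412634; N(d2) = 0.39657939
C = 1.0000 * 1.00000000 * 0.49412634 - 1.0600 * 0.97628571 * 0.39657939 = 0.0837

Answer: Price = 0.0837


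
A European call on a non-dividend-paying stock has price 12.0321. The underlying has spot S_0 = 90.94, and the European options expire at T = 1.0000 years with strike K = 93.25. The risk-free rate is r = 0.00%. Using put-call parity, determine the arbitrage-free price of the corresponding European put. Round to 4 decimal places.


Answer: Put price = 14.3421

Derivation:
Put-call parity: C - P = S_0 * exp(-qT) - K * exp(-rT).
S_0 * exp(-qT) = 90.9400 * 1.00000000 = 90.94000000
K * exp(-rT) = 93.2500 * 1.00000000 = 93.25000000
P = C - S*exp(-qT) + K*exp(-rT)
P = 12.0321 - 90.94000000 + 93.25000000 = 14.3421


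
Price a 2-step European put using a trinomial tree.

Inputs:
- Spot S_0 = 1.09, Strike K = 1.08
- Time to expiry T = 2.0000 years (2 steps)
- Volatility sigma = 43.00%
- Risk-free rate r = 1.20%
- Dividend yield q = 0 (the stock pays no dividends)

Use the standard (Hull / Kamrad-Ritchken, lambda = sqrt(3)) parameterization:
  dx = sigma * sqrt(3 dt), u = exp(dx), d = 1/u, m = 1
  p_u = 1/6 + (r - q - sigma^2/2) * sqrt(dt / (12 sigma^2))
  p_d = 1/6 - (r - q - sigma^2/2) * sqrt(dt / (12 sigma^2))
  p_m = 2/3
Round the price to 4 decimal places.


Answer: Price = V(0,0) = 0.2012

Derivation:
dt = T/N = 1.000000; dx = sigma*sqrt(3*dt) = 0.744782
u = exp(dx) = 2.105982; d = 1/u = 0.474838
p_u = 0.112658, p_m = 0.666667, p_d = 0.220676
Discount per step: exp(-r*dt) = 0.988072
Stock lattice S(k, j) with j the centered position index:
  k=0: S(0,+0) = 1.0900
  k=1: S(1,-1) = 0.5176; S(1,+0) = 1.0900; S(1,+1) = 2.2955
  k=2: S(2,-2) = 0.2458; S(2,-1) = 0.5176; S(2,+0) = 1.0900; S(2,+1) = 2.2955; S(2,+2) = 4.8343
Terminal payoffs V(N, j) = max(K - S_T, 0):
  V(2,-2) = 0.834237; V(2,-1) = 0.562427; V(2,+0) = 0.000000; V(2,+1) = 0.000000; V(2,+2) = 0.000000
Backward induction: V(k, j) = exp(-r*dt) * [p_u * V(k+1, j+1) + p_m * V(k+1, j) + p_d * V(k+1, j-1)]
  V(1,-1) = exp(-r*dt) * [p_u*0.000000 + p_m*0.562427 + p_d*0.834237] = 0.552378
  V(1,+0) = exp(-r*dt) * [p_u*0.000000 + p_m*0.000000 + p_d*0.562427] = 0.122633
  V(1,+1) = exp(-r*dt) * [p_u*0.000000 + p_m*0.000000 + p_d*0.000000] = 0.000000
  V(0,+0) = exp(-r*dt) * [p_u*0.000000 + p_m*0.122633 + p_d*0.552378] = 0.201223


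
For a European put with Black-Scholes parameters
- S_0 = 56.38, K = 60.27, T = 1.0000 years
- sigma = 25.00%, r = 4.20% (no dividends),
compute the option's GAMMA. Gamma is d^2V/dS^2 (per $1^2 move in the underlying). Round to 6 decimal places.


Answer: Gamma = 0.028294

Derivation:
d1 = 0.0261200728; d2 = -0.2238799272
phi(d1) = 0.3988062128; exp(-qT) = 1.0000000000; exp(-rT) = 0.9588697806
Gamma = exp(-qT) * phi(d1) / (S * sigma * sqrt(T)) = 1.0000000000 * 0.3988062128 / (56.3800 * 0.2500 * 1.0000000000) = 0.028294


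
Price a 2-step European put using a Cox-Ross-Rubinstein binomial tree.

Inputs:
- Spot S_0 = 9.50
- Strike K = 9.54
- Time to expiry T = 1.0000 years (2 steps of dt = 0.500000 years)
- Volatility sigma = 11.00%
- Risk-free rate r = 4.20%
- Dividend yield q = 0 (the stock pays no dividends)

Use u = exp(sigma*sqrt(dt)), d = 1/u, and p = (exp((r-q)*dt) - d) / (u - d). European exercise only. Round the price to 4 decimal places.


Answer: Price = V(0,0) = 0.2164

Derivation:
dt = T/N = 0.500000
u = exp(sigma*sqrt(dt)) = 1.080887; d = 1/u = 0.925166
p = (exp((r-q)*dt) - d) / (u - d) = 0.616847
Discount per step: exp(-r*dt) = 0.979219
Stock lattice S(k, i) with i counting down-moves:
  k=0: S(0,0) = 9.5000
  k=1: S(1,0) = 10.2684; S(1,1) = 8.7891
  k=2: S(2,0) = 11.0990; S(2,1) = 9.5000; S(2,2) = 8.1314
Terminal payoffs V(N, i) = max(K - S_T, 0):
  V(2,0) = 0.000000; V(2,1) = 0.040000; V(2,2) = 1.408639
Backward induction: V(k, i) = exp(-r*dt) * [p * V(k+1, i) + (1-p) * V(k+1, i+1)].
  V(1,0) = exp(-r*dt) * [p*0.000000 + (1-p)*0.040000] = 0.015008
  V(1,1) = exp(-r*dt) * [p*0.040000 + (1-p)*1.408639] = 0.552669
  V(0,0) = exp(-r*dt) * [p*0.015008 + (1-p)*0.552669] = 0.216421


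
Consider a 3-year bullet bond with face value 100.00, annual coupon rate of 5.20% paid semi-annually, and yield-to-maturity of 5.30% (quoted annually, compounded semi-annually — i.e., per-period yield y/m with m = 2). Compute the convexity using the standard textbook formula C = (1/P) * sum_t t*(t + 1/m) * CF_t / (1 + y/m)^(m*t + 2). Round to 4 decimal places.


Coupon per period c = face * coupon_rate / m = 2.600000
Periods per year m = 2; per-period yield y/m = 0.026500
Number of cashflows N = 6
Cashflows (t years, CF_t, discount factor 1/(1+y/m)^(m*t), PV):
  t = 0.5000: CF_t = 2.600000, DF = 0.974184, PV = 2.532879
  t = 1.0000: CF_t = 2.600000, DF = 0.949035, PV = 2.467490
  t = 1.5000: CF_t = 2.600000, DF = 0.924535, PV = 2.403790
  t = 2.0000: CF_t = 2.600000, DF = 0.900667, PV = 2.341734
  t = 2.5000: CF_t = 2.600000, DF = 0.877415, PV = 2.281280
  t = 3.0000: CF_t = 102.600000, DF = 0.854764, PV = 87.698798
Price P = sum_t PV_t = 99.725970
Convexity numerator sum_t t*(t + 1/m) * CF_t / (1+y/m)^(m*t + 2):
  t = 0.5000: term = 1.201895
  t = 1.0000: term = 3.512601
  t = 1.5000: term = 6.843840
  t = 2.0000: term = 11.111933
  t = 2.5000: term = 16.237604
  t = 3.0000: term = 873.906622
Convexity = (1/P) * sum = 912.814494 / 99.725970 = 9.153228

Answer: Convexity = 9.1532


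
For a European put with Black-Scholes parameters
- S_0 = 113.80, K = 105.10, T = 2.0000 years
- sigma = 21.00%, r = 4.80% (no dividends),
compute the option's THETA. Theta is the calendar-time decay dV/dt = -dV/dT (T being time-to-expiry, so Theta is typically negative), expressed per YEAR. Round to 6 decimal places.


d1 = 0.7395334988; d2 = 0.4425486507
phi(d1) = 0.3034940021; exp(-qT) = 1.0000000000; exp(-rT) = 0.9084640161
Theta = -S*exp(-qT)*phi(d1)*sigma/(2*sqrt(T)) + r*K*exp(-rT)*N(-d2) - q*S*exp(-qT)*N(-d1)
N(-d1) = 0.2297915531; N(-d2) = 0.3290461166; sqrt(T) = 1.4142135624
Term 1 = -113.8000 * 1.0000000000 * 0.3034940021 * 0.2100 / (2 * 1.4142135624) = -2.5642872671
Term 2 = 0.0480 * 105.1000 * 0.9084640161 * 0.3290461166 = 1.5080246926
Term 3 = 0 (no dividend yield, q = 0)
Theta = -2.5642872671 + (1.5080246926) + (0.0000000000) = -1.056263

Answer: Theta = -1.056263


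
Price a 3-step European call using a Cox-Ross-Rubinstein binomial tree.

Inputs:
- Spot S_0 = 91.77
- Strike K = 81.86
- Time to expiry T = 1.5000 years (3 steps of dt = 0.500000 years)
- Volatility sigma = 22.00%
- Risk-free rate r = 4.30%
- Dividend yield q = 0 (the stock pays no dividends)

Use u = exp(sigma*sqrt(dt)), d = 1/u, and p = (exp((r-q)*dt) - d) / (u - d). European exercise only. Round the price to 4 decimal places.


dt = T/N = 0.500000
u = exp(sigma*sqrt(dt)) = 1.168316; d = 1/u = 0.855933
p = (exp((r-q)*dt) - d) / (u - d) = 0.530758
Discount per step: exp(-r*dt) = 0.978729
Stock lattice S(k, i) with i counting down-moves:
  k=0: S(0,0) = 91.7700
  k=1: S(1,0) = 107.2164; S(1,1) = 78.5489
  k=2: S(2,0) = 125.2626; S(2,1) = 91.7700; S(2,2) = 67.2326
  k=3: S(3,0) = 146.3463; S(3,1) = 107.2164; S(3,2) = 78.5489; S(3,3) = 57.5466
Terminal payoffs V(N, i) = max(S_T - K, 0):
  V(3,0) = 64.486328; V(3,1) = 25.356370; V(3,2) = 0.000000; V(3,3) = 0.000000
Backward induction: V(k, i) = exp(-r*dt) * [p * V(k+1, i) + (1-p) * V(k+1, i+1)].
  V(2,0) = exp(-r*dt) * [p*64.486328 + (1-p)*25.356370] = 45.143817
  V(2,1) = exp(-r*dt) * [p*25.356370 + (1-p)*0.000000] = 13.171842
  V(2,2) = exp(-r*dt) * [p*0.000000 + (1-p)*0.000000] = 0.000000
  V(1,0) = exp(-r*dt) * [p*45.143817 + (1-p)*13.171842] = 29.500112
  V(1,1) = exp(-r*dt) * [p*13.171842 + (1-p)*0.000000] = 6.842360
  V(0,0) = exp(-r*dt) * [p*29.500112 + (1-p)*6.842360] = 18.466814

Answer: Price = V(0,0) = 18.4668


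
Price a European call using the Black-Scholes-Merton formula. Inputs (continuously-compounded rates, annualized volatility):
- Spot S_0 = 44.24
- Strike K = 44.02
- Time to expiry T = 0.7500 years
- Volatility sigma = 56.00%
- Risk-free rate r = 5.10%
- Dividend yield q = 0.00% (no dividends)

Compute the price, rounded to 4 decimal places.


Answer: Price = 9.2652

Derivation:
d1 = (ln(S/K) + (r - q + 0.5*sigma^2) * T) / (sigma * sqrt(T)) = 0.33163676
d2 = d1 - sigma * sqrt(T) = -0.15333747
exp(-rT) = 0.96247229; exp(-qT) = 1.00000000
C = S_0 * exp(-qT) * N(d1) - K * exp(-rT) * N(d2)
N(d1) = 0.62991822; N(d2) = 0.43906608
C = 44.2400 * 1.00000000 * 0.62991822 - 44.0200 * 0.96247229 * 0.43906608 = 9.2652


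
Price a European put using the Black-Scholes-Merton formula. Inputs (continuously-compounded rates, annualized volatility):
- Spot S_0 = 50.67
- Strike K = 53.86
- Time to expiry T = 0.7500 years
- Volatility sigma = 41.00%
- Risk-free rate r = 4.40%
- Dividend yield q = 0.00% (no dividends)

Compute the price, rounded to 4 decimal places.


Answer: Price = 7.9847

Derivation:
d1 = (ln(S/K) + (r - q + 0.5*sigma^2) * T) / (sigma * sqrt(T)) = 0.09852534
d2 = d1 - sigma * sqrt(T) = -0.25654508
exp(-rT) = 0.96753856; exp(-qT) = 1.00000000
P = K * exp(-rT) * N(-d2) - S_0 * exp(-qT) * N(-d1)
N(-d1) = 0.46075758; N(-d2) = 0.60123501
P = 53.8600 * 0.96753856 * 0.60123501 - 50.6700 * 1.00000000 * 0.46075758 = 7.9847


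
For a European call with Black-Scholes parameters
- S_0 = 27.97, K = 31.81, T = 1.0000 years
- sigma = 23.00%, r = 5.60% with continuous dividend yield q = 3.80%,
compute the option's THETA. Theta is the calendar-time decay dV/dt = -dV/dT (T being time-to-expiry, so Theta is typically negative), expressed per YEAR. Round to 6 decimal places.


d1 = -0.3660791241; d2 = -0.5960791241
phi(d1) = 0.3730863086; exp(-qT) = 0.9627129409; exp(-rT) = 0.9455391359
Theta = -S*exp(-qT)*phi(d1)*sigma/(2*sqrt(T)) - r*K*exp(-rT)*N(d2) + q*S*exp(-qT)*N(d1)
N(d1) = 0.3571530172; N(d2) = 0.2755611847; sqrt(T) = 1.0000000000
Term 1 = -27.9700 * 0.9627129409 * 0.3730863086 * 0.2300 / (2 * 1.0000000000) = -1.1553044021
Term 2 = -0.0560 * 31.8100 * 0.9455391359 * 0.2755611847 = -0.4641402676
Term 3 = 0.0380 * 27.9700 * 0.9627129409 * 0.3571530172 = 0.3654493519
Theta = -1.1553044021 + (-0.4641402676) + (0.3654493519) = -1.253995

Answer: Theta = -1.253995


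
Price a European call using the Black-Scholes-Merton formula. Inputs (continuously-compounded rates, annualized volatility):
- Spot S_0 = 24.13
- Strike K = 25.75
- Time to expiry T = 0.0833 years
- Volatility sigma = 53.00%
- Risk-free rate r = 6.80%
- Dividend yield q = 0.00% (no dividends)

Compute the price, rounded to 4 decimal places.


d1 = (ln(S/K) + (r - q + 0.5*sigma^2) * T) / (sigma * sqrt(T)) = -0.31127494
d2 = d1 - sigma * sqrt(T) = -0.46424216
exp(-rT) = 0.99435161; exp(-qT) = 1.00000000
C = S_0 * exp(-qT) * N(d1) - K * exp(-rT) * N(d2)
N(d1) = 0.37779581; N(d2) = 0.32123713
C = 24.1300 * 1.00000000 * 0.37779581 - 25.7500 * 0.99435161 * 0.32123713 = 0.8911

Answer: Price = 0.8911


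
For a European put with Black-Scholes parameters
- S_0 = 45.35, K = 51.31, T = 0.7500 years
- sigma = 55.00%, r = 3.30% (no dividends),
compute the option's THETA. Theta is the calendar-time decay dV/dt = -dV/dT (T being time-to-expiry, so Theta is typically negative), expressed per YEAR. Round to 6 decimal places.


d1 = 0.0308872140; d2 = -0.4454267580
phi(d1) = 0.3987520263; exp(-qT) = 1.0000000000; exp(-rT) = 0.9755537700
Theta = -S*exp(-qT)*phi(d1)*sigma/(2*sqrt(T)) + r*K*exp(-rT)*N(-d2) - q*S*exp(-qT)*N(-d1)
N(-d1) = 0.4876797434; N(-d2) = 0.6719943107; sqrt(T) = 0.8660254038
Term 1 = -45.3500 * 1.0000000000 * 0.3987520263 * 0.5500 / (2 * 0.8660254038) = -5.7422521166
Term 2 = 0.0330 * 51.3100 * 0.9755537700 * 0.6719943107 = 1.1100250057
Term 3 = 0 (no dividend yield, q = 0)
Theta = -5.7422521166 + (1.1100250057) + (0.0000000000) = -4.632227

Answer: Theta = -4.632227


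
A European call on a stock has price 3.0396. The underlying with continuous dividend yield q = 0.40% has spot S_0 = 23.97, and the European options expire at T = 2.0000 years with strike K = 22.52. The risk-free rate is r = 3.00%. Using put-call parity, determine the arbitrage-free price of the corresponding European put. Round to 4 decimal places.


Put-call parity: C - P = S_0 * exp(-qT) - K * exp(-rT).
S_0 * exp(-qT) = 23.9700 * 0.99203191 = 23.77900500
K * exp(-rT) = 22.5200 * 0.94176453 = 21.20853730
P = C - S*exp(-qT) + K*exp(-rT)
P = 3.0396 - 23.77900500 + 21.20853730 = 0.4691

Answer: Put price = 0.4691


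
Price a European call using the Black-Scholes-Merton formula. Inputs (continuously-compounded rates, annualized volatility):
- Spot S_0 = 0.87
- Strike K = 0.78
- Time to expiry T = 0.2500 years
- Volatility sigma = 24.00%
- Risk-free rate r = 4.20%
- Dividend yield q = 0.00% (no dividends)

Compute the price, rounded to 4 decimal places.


d1 = (ln(S/K) + (r - q + 0.5*sigma^2) * T) / (sigma * sqrt(T)) = 1.05749410
d2 = d1 - sigma * sqrt(T) = 0.93749410
exp(-rT) = 0.98955493; exp(-qT) = 1.00000000
C = S_0 * exp(-qT) * N(d1) - K * exp(-rT) * N(d2)
N(d1) = 0.85485693; N(d2) = 0.82574777
C = 0.8700 * 1.00000000 * 0.85485693 - 0.7800 * 0.98955493 * 0.82574777 = 0.1064

Answer: Price = 0.1064


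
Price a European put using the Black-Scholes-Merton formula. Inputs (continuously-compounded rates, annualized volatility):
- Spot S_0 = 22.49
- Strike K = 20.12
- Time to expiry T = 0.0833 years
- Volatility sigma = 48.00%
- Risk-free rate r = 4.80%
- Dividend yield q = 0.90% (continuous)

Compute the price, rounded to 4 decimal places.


Answer: Price = 0.3363

Derivation:
d1 = (ln(S/K) + (r - q + 0.5*sigma^2) * T) / (sigma * sqrt(T)) = 0.89652486
d2 = d1 - sigma * sqrt(T) = 0.75798851
exp(-rT) = 0.99600958; exp(-qT) = 0.99925058
P = K * exp(-rT) * N(-d2) - S_0 * exp(-qT) * N(-d1)
N(-d1) = 0.18498625; N(-d2) = 0.22422893
P = 20.1200 * 0.99600958 * 0.22422893 - 22.4900 * 0.99925058 * 0.18498625 = 0.3363


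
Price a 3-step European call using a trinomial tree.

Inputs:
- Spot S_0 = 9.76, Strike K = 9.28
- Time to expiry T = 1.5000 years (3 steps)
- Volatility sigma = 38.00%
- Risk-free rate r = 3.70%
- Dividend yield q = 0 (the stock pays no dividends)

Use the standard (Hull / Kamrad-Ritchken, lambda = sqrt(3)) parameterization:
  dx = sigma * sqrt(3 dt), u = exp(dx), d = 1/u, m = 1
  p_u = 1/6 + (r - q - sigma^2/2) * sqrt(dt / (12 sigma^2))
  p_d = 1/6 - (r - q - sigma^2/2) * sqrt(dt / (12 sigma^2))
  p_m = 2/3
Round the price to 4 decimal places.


dt = T/N = 0.500000; dx = sigma*sqrt(3*dt) = 0.465403
u = exp(dx) = 1.592656; d = 1/u = 0.627882
p_u = 0.147758, p_m = 0.666667, p_d = 0.185575
Discount per step: exp(-r*dt) = 0.981670
Stock lattice S(k, j) with j the centered position index:
  k=0: S(0,+0) = 9.7600
  k=1: S(1,-1) = 6.1281; S(1,+0) = 9.7600; S(1,+1) = 15.5443
  k=2: S(2,-2) = 3.8477; S(2,-1) = 6.1281; S(2,+0) = 9.7600; S(2,+1) = 15.5443; S(2,+2) = 24.7568
  k=3: S(3,-3) = 2.4159; S(3,-2) = 3.8477; S(3,-1) = 6.1281; S(3,+0) = 9.7600; S(3,+1) = 15.5443; S(3,+2) = 24.7568; S(3,+3) = 39.4290
Terminal payoffs V(N, j) = max(S_T - K, 0):
  V(3,-3) = 0.000000; V(3,-2) = 0.000000; V(3,-1) = 0.000000; V(3,+0) = 0.480000; V(3,+1) = 6.264322; V(3,+2) = 15.476758; V(3,+3) = 30.148999
Backward induction: V(k, j) = exp(-r*dt) * [p_u * V(k+1, j+1) + p_m * V(k+1, j) + p_d * V(k+1, j-1)]
  V(2,-2) = exp(-r*dt) * [p_u*0.000000 + p_m*0.000000 + p_d*0.000000] = 0.000000
  V(2,-1) = exp(-r*dt) * [p_u*0.480000 + p_m*0.000000 + p_d*0.000000] = 0.069624
  V(2,+0) = exp(-r*dt) * [p_u*6.264322 + p_m*0.480000 + p_d*0.000000] = 1.222774
  V(2,+1) = exp(-r*dt) * [p_u*15.476758 + p_m*6.264322 + p_d*0.480000] = 6.432011
  V(2,+2) = exp(-r*dt) * [p_u*30.148999 + p_m*15.476758 + p_d*6.264322] = 15.643017
  V(1,-1) = exp(-r*dt) * [p_u*1.222774 + p_m*0.069624 + p_d*0.000000] = 0.222928
  V(1,+0) = exp(-r*dt) * [p_u*6.432011 + p_m*1.222774 + p_d*0.069624] = 1.745887
  V(1,+1) = exp(-r*dt) * [p_u*15.643017 + p_m*6.432011 + p_d*1.222774] = 6.701184
  V(0,+0) = exp(-r*dt) * [p_u*6.701184 + p_m*1.745887 + p_d*0.222928] = 2.155208

Answer: Price = V(0,0) = 2.1552


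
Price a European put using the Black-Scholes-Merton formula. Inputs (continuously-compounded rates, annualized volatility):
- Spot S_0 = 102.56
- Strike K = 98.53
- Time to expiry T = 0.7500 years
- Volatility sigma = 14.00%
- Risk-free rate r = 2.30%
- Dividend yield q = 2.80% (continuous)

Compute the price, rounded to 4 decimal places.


Answer: Price = 3.1884

Derivation:
d1 = (ln(S/K) + (r - q + 0.5*sigma^2) * T) / (sigma * sqrt(T)) = 0.36032367
d2 = d1 - sigma * sqrt(T) = 0.23908011
exp(-rT) = 0.98289793; exp(-qT) = 0.97921896
P = K * exp(-rT) * N(-d2) - S_0 * exp(-qT) * N(-d1)
N(-d1) = 0.35930255; N(-d2) = 0.40552173
P = 98.5300 * 0.98289793 * 0.40552173 - 102.5600 * 0.97921896 * 0.35930255 = 3.1884
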